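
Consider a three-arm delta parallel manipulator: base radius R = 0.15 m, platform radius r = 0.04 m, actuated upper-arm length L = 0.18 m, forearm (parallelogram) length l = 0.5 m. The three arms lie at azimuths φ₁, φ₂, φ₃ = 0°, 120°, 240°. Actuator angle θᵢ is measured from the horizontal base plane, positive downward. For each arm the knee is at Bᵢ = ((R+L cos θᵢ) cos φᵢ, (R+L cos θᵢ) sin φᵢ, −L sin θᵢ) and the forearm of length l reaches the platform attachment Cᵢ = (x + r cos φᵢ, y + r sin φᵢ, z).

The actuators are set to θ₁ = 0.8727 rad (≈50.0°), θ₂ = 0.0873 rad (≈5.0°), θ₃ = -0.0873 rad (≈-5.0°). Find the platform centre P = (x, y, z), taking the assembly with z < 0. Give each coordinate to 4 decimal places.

arm 1 at φ=0.0°: e+L cos θ1 = 0.2257;  centre 1 = (0.2257, 0.0000, -0.1379)
φ2=120.0°: virtual centre (-0.1447, 0.2506, -0.0157), radius l
centre 3 = (0.2893·cos240.0°, 0.2893·sin240.0°, 0.0157) = (-0.1447, -0.2506, 0.0157)
subtract pairs → two planes through P
linear system: -0.7407x+0.5011y = 0.0140−0.2444z; -0.7407x+-0.5011y = 0.0140−0.3072z
det = 0.7423;  x = -0.0189+0.3723z,  y = 0.0000+0.0626z
into |P−centre ₁|² = l²: 1.1425z² + 0.0936z + -0.1712 = 0;  Δ = 0.7910;  z = -0.4302 or 0.3482 → z<0 root = -0.4302
x = -0.1791, y = -0.0269

(-0.1791, -0.0269, -0.4302)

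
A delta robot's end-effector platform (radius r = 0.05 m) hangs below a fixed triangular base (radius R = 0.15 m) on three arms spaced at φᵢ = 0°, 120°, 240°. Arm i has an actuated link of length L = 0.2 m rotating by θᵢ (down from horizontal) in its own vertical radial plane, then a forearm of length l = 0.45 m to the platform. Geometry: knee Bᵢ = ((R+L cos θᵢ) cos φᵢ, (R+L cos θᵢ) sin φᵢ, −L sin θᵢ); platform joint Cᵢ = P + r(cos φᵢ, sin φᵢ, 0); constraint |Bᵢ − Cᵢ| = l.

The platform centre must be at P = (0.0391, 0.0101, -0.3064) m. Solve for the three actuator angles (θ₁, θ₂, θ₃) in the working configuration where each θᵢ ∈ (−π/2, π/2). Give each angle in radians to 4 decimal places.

rotate P by −φ1: (0.0391, 0.0101, -0.3064)
  A=0.0609, B=-0.3064, C=(l²−L²−A²−y'²−z²)/(2L)=0.1620
  θ1 = atan2(B,A) + arccos(C/0.3124) = -0.3491
rotate P by −φ2: (-0.0108, -0.0389, -0.3064)
  e−x'=0.1108;  (l²−L²−(e−x')²−y'²−z²)/2L = 0.1371
  θ2 = atan2(B,A) + arccos(C/0.3258) = -0.0872
arm 3 (φ=240.0°): x'=-0.0283, y'=0.0288
  A=0.1283, B=-0.3064, C=(l²−L²−A²−y'²−z²)/(2L)=0.1283
  θ3 = atan2(B,A) + arccos(C/0.3322) = -0.0001

θ₁ = -0.3491, θ₂ = -0.0872, θ₃ = -0.0001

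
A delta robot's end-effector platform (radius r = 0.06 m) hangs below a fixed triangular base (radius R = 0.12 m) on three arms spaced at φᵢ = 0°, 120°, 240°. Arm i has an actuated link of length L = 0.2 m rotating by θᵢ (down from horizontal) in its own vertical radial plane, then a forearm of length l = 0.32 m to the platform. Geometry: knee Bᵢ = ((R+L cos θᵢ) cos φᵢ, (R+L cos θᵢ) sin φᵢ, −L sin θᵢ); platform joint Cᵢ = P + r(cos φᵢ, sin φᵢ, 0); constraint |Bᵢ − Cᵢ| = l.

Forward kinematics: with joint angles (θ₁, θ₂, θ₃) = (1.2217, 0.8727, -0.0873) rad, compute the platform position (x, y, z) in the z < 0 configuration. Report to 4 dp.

O1 = (0.1284·cos0.0°, 0.1284·sin0.0°, -0.1879) = (0.1284, 0.0000, -0.1879)
O2 = (0.1886·cos120.0°, 0.1886·sin120.0°, -0.1532) = (-0.0943, 0.1633, -0.1532)
arm 3 at φ=240.0°: e+L cos θ3 = 0.2592;  O3 = (-0.1296, -0.2245, 0.0174)
eliminate P² terms by subtracting sphere 1 from 2 and 3
plane₁₂: -0.4454x+0.3266y+0.0694z = 0.0072
Cramer: x(z) = -0.0227+0.4486z;  y(z) = -0.0089+0.3992z
into |P−O₁|² = l²: 1.3606z² + 0.2332z + -0.0442 = 0;  Δ = 0.2947;  z = -0.2852 or 0.1138 → z<0 root = -0.2852
x = -0.1507, y = -0.1227

(-0.1507, -0.1227, -0.2852)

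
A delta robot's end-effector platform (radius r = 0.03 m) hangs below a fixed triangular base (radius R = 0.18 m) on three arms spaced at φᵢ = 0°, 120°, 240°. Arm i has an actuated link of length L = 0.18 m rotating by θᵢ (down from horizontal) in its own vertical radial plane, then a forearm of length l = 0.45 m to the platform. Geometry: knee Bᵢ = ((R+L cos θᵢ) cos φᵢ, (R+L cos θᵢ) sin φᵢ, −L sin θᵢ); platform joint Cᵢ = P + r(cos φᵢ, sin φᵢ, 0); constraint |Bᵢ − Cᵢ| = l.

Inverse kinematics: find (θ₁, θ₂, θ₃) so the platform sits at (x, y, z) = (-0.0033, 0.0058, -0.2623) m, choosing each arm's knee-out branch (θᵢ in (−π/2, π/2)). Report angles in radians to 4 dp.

θ₁ = -0.2620, θ₂ = -0.3487, θ₃ = -0.2614

rotate P by −φ1: (-0.0033, 0.0058, -0.2623)
  A cos θ + B sin θ = C:  0.1533·cos θ + -0.2623·sin θ = 0.2160
  θ1 = atan2(B,A) + arccos(C/0.3038) = -0.2620
arm 2 (φ=120.0°): x'=0.0067, y'=0.0000
  e−x'=0.1433;  (l²−L²−(e−x')²−y'²−z²)/2L = 0.2243
  θ2 = atan2(B,A) + arccos(C/0.2989) = -0.3487
φ3=240.0° → target in arm frame (-0.0034, -0.0058)
  e−x'=0.1534;  (l²−L²−(e−x')²−y'²−z²)/2L = 0.2160
  θ3 = atan2(B,A) + arccos(C/0.3038) = -0.2614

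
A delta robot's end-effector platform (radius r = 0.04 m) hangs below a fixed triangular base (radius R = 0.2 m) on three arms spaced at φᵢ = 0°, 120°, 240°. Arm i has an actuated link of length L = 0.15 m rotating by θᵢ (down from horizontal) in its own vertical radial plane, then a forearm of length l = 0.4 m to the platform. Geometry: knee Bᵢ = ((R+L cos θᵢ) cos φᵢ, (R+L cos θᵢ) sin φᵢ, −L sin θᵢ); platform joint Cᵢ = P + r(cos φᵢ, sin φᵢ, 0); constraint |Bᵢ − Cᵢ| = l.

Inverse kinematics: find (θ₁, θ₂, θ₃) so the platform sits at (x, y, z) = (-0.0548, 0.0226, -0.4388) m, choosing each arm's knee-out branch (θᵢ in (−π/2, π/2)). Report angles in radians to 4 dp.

φ1=0.0° → target in arm frame (-0.0548, 0.0226)
  A cos θ + B sin θ = C:  0.2148·cos θ + -0.4388·sin θ = -0.3390
  θ1 = atan2(B,A) + arccos(C/0.4886) = 1.2221
φ2=120.0° → target in arm frame (0.0470, 0.0362)
  A cos θ + B sin θ = C:  0.1130·cos θ + -0.4388·sin θ = -0.2304
  θ2 = atan2(B,A) + arccos(C/0.4531) = 0.7856
φ3=240.0° → target in arm frame (0.0078, -0.0588)
  A cos θ + B sin θ = C:  0.1522·cos θ + -0.4388·sin θ = -0.2722
  θ3 = atan2(B,A) + arccos(C/0.4644) = 0.9600

θ₁ = 1.2221, θ₂ = 0.7856, θ₃ = 0.9600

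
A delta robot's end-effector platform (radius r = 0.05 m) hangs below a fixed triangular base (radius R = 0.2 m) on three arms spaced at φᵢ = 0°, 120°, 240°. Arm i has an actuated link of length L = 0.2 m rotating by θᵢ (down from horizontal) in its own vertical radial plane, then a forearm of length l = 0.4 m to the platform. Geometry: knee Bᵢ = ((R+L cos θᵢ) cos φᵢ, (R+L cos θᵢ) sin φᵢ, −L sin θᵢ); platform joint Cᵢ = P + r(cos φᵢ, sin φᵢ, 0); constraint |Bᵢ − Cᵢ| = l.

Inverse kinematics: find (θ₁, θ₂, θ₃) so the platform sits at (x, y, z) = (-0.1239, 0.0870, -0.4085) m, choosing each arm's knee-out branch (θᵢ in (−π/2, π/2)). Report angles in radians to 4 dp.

rotate P by −φ1: (-0.1239, 0.0870, -0.4085)
  e−x'=0.2739;  (l²−L²−(e−x')²−y'²−z²)/2L = -0.3237
  γ=atan2(-0.4085,0.2739)=-0.9801;  ψ=arccos(-0.6581)=2.2890;  θ1=γ+ψ≈1.3089
arm 2 (φ=120.0°): x'=0.1373, y'=0.0638
  e−x'=0.0127;  (l²−L²−(e−x')²−y'²−z²)/2L = -0.1278
  √(A²+B²)=0.4087;  θ2 = -1.5397+1.8887 ≈ 0.3490
rotate P by −φ3: (-0.0134, -0.1508, -0.4085)
  A cos θ + B sin θ = C:  0.1634·cos θ + -0.4085·sin θ = -0.2408
  γ=atan2(-0.4085,0.1634)=-1.1903;  ψ=arccos(-0.5473)=2.1499;  θ3=γ+ψ≈0.9596

θ₁ = 1.3089, θ₂ = 0.3490, θ₃ = 0.9596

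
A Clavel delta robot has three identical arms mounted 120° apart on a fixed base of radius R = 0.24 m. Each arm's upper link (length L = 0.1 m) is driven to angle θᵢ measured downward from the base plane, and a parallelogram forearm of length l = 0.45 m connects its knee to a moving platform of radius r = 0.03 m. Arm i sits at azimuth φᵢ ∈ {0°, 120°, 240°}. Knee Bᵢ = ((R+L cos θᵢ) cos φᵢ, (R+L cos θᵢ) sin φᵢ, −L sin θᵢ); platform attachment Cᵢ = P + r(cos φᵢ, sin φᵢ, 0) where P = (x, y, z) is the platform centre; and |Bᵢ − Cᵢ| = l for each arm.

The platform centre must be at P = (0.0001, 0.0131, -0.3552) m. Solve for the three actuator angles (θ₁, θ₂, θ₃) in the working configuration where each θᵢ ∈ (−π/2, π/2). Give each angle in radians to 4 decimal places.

θ₁ = 0.2626, θ₂ = 0.1745, θ₃ = 0.3495

rotate P by −φ1: (0.0001, 0.0131, -0.3552)
  e−x'=0.2099;  (l²−L²−(e−x')²−y'²−z²)/2L = 0.1105
  γ=atan2(-0.3552,0.2099)=-1.0371;  ψ=arccos(0.2679)=1.2996;  θ1=γ+ψ≈0.2626
rotate P by −φ2: (0.0113, -0.0066, -0.3552)
  A cos θ + B sin θ = C:  0.1987·cos θ + -0.3552·sin θ = 0.1340
  √(A²+B²)=0.4070;  θ2 = -1.0608+1.2352 ≈ 0.1745
rotate P by −φ3: (-0.0114, -0.0065, -0.3552)
  A cos θ + B sin θ = C:  0.2214·cos θ + -0.3552·sin θ = 0.0864
  γ=atan2(-0.3552,0.2214)=-1.0134;  ψ=arccos(0.2064)=1.3629;  θ3=γ+ψ≈0.3495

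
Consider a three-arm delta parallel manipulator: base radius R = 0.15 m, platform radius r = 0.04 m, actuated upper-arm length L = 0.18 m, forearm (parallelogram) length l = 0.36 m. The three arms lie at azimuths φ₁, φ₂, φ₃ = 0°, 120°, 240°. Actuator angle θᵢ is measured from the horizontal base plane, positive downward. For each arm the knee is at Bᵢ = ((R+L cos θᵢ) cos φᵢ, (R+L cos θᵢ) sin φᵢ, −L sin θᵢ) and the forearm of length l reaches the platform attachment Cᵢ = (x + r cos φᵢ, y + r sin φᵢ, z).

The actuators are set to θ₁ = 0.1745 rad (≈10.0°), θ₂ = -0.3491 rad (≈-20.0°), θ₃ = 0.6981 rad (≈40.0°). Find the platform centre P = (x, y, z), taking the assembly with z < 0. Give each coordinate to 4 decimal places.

arm 1 at φ=0.0°: ρ1 = 0.2873;  centre 1 = (0.2873, 0.0000, -0.0313)
centre 2 = (0.2791·cos120.0°, 0.2791·sin120.0°, 0.0616) = (-0.1396, 0.2417, 0.0616)
centre 3 = (0.2479·cos240.0°, 0.2479·sin240.0°, -0.1157) = (-0.1239, -0.2147, -0.1157)
|centre ₂|²−|centre ₁|² = -0.0018;  |centre ₃|²−|centre ₁|² = -0.0087
linear system: -0.8537x+0.4835y = -0.0018−0.1856z; -0.8224x+-0.4294y = -0.0087−-0.1689z
Cramer: x(z) = 0.0065-0.0026z;  y(z) = 0.0078-0.3885z
into |P−centre ₁|² = l²: 1.1509z² + 0.0579z + -0.0497 = 0;  Δ = 0.2323;  z = -0.2345 or 0.1842 → z<0 root = -0.2345
x = 0.0071, y = 0.0989

(0.0071, 0.0989, -0.2345)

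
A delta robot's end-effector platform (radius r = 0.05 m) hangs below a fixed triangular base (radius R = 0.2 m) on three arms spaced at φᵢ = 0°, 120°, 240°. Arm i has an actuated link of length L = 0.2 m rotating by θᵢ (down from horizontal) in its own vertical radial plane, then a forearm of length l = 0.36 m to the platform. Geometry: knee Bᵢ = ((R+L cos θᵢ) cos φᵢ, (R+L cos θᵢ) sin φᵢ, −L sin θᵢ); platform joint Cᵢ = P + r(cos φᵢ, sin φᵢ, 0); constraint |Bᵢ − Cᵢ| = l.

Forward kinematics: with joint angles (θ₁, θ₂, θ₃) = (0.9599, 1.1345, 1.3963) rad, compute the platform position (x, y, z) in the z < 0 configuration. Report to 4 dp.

φ1=0.0°: virtual centre (0.2647, 0.0000, -0.1638), radius l
φ2=120.0°: virtual centre (-0.1173, 0.2031, -0.1813), radius l
φ3=240.0°: virtual centre (-0.0924, -0.1600, -0.1970), radius l
subtract pairs → two planes through P
linear system: -0.7640x+0.4062y = -0.0091−-0.0349z; -0.7142x+-0.3199y = -0.0240−-0.0663z
Cramer: x(z) = 0.0237-0.0712z;  y(z) = 0.0222-0.0481z
quadratic in z: (1.0074)z²+(0.3599)z+(-0.0442)=0, √Δ=0.5545 → z ∈ {-0.4538, 0.0966}; z = -0.4538 (taking z<0)
x = 0.0560, y = 0.0440

(0.0560, 0.0440, -0.4538)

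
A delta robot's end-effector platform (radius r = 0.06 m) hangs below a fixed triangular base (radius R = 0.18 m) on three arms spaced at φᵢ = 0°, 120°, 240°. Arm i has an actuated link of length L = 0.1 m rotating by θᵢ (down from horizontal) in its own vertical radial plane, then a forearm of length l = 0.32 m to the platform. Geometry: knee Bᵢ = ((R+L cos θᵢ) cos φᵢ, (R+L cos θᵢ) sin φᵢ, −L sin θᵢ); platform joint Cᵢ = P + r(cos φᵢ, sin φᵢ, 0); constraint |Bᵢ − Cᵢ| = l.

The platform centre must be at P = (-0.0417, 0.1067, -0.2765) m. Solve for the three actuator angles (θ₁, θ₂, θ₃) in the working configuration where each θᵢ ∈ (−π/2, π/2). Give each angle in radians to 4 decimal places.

θ₁ = 0.8728, θ₂ = -0.2616, θ₃ = 1.0474

arm 1 (φ=0.0°): x'=-0.0417, y'=0.1067
  e−x'=0.1617;  (l²−L²−(e−x')²−y'²−z²)/2L = -0.1079
  θ1 = atan2(B,A) + arccos(C/0.3203) = 0.8728
arm 2 (φ=120.0°): x'=0.1133, y'=-0.0172
  e−x'=0.0067;  (l²−L²−(e−x')²−y'²−z²)/2L = 0.0780
  θ2 = atan2(B,A) + arccos(C/0.2766) = -0.2616
arm 3 (φ=240.0°): x'=-0.0716, y'=-0.0895
  A cos θ + B sin θ = C:  0.1916·cos θ + -0.2765·sin θ = -0.1437
  γ=atan2(-0.2765,0.1916)=-0.9649;  ψ=arccos(-0.4273)=2.0123;  θ3=γ+ψ≈1.0474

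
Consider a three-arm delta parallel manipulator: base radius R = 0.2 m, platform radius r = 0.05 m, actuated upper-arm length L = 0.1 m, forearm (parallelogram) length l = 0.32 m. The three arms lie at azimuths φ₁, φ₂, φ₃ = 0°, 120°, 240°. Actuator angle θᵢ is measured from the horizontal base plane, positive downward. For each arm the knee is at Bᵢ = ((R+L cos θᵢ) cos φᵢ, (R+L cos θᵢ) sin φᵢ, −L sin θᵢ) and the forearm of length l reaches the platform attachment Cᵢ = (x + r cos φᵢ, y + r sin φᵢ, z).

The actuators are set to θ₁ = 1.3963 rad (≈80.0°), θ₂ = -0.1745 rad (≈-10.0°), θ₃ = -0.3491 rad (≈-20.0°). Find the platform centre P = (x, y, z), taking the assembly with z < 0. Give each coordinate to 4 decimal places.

arm 1 at φ=0.0°: (R−r)+L cos θ1 = 0.1674;  centre 1 = (0.1674, 0.0000, -0.0985)
arm 2 at φ=120.0°: (R−r)+L cos θ2 = 0.2485;  centre 2 = (-0.1242, 0.2152, 0.0174)
arm 3 at φ=240.0°: (R−r)+L cos θ3 = 0.2440;  centre 3 = (-0.1220, -0.2113, 0.0342)
subtract pairs → two planes through P
linear system: -0.5832x+0.4304y = 0.0243−0.2317z; -0.5787x+-0.4226y = 0.0230−0.2654z
Cramer: x(z) = -0.0407+0.4281z;  y(z) = 0.0014+0.0418z
into |P−centre ₁|² = l²: 1.1850z² + 0.0189z + -0.0494 = 0;  Δ = 0.2345;  z = -0.2123 or 0.1964 → z<0 root = -0.2123
x = -0.1316, y = -0.0075

(-0.1316, -0.0075, -0.2123)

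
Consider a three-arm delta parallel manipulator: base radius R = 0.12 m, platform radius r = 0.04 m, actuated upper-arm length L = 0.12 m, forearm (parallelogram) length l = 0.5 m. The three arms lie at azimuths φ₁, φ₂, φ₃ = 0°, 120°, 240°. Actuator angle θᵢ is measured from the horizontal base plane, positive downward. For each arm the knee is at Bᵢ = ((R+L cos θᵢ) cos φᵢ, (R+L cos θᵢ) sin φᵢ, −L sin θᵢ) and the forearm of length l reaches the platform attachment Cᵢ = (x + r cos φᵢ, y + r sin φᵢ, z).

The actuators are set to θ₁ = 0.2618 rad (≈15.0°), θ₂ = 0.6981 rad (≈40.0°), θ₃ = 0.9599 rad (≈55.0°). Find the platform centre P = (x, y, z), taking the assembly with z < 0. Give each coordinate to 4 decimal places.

φ1=0.0°: virtual centre (0.1959, 0.0000, -0.0311), radius l
arm 2 at φ=120.0°: ρ2 = 0.1719;  O2 = (-0.0860, 0.1489, -0.0771)
O3 = (0.1488·cos240.0°, 0.1488·sin240.0°, -0.0983) = (-0.0744, -0.1289, -0.0983)
|O₂|²−|O₁|² = -0.0038;  |O₃|²−|O₁|² = -0.0075
plane₁₂: -0.5637x+0.2978y+-0.0921z = -0.0038
Cramer: x(z) = 0.0106-0.2083z;  y(z) = 0.0071-0.0848z
sphere 1 gives Az²+Bz+C=0 with A=1.0506, B=0.1381, C=-0.2146;  B²−4AC=0.9210;  roots -0.5225, 0.3910;  negative root z = -0.5225
x = 0.1194, y = 0.0514

(0.1194, 0.0514, -0.5225)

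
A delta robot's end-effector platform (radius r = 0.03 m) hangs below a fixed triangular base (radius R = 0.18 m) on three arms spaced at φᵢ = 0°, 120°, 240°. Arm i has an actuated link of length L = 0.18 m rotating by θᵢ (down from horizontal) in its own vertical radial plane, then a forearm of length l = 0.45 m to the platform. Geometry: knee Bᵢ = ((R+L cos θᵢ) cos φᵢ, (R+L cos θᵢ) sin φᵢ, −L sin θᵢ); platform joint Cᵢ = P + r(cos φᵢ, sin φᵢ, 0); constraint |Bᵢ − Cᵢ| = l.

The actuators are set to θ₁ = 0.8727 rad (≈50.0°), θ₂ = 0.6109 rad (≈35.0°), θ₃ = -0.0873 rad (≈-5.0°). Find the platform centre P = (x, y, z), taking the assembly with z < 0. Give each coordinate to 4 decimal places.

(-0.0997, -0.0902, -0.3846)

S1 = (0.2657·cos0.0°, 0.2657·sin0.0°, -0.1379) = (0.2657, 0.0000, -0.1379)
φ2=120.0°: virtual centre (-0.1487, 0.2576, -0.1032), radius l
φ3=240.0°: virtual centre (-0.1647, -0.2852, 0.0157), radius l
|S₂|²−|S₁|² = 0.0095;  |S₃|²−|S₁|² = 0.0191
[-0.8288 0.5152 0.0693]·P = 0.0095;  [-0.8607 -0.5704 0.3072]·P = 0.0191
det = 0.9162;  x = -0.0167+0.2159z,  y = -0.0083+0.2128z
into |P−S₁|² = l²: 1.0919z² + 0.1503z + -0.1037 = 0;  Δ = 0.4755;  z = -0.3846 or 0.2469 → z<0 root = -0.3846
x = -0.0997, y = -0.0902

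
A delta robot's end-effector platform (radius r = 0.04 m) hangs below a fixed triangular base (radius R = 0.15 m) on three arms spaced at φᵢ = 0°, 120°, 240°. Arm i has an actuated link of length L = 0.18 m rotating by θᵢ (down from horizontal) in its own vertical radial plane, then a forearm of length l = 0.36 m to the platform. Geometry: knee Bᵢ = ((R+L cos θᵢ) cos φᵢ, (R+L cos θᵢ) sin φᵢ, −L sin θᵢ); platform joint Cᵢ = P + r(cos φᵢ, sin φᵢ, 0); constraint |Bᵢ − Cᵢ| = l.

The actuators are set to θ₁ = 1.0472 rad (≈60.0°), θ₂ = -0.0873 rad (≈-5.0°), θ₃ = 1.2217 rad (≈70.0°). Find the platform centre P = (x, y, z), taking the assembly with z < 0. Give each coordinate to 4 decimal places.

(-0.0645, 0.1743, -0.3269)

O1 = (0.2000·cos0.0°, 0.2000·sin0.0°, -0.1559) = (0.2000, 0.0000, -0.1559)
arm 2 at φ=120.0°: ρ2 = 0.2893;  O2 = (-0.1447, 0.2506, 0.0157)
arm 3 at φ=240.0°: ρ3 = 0.1716;  O3 = (-0.0858, -0.1486, -0.1691)
eliminate P² terms by subtracting sphere 1 from 2 and 3
plane₁₂: -0.6893x+0.5011y+0.3432z = 0.0196
Cramer: x(z) = -0.0055+0.1805z;  y(z) = 0.0316-0.4365z
quadratic in z: (1.2231)z²+(0.2100)z+(-0.0621)=0, √Δ=0.5897 → z ∈ {-0.3269, 0.1552}; z = -0.3269 (taking z<0)
x = -0.0645, y = 0.1743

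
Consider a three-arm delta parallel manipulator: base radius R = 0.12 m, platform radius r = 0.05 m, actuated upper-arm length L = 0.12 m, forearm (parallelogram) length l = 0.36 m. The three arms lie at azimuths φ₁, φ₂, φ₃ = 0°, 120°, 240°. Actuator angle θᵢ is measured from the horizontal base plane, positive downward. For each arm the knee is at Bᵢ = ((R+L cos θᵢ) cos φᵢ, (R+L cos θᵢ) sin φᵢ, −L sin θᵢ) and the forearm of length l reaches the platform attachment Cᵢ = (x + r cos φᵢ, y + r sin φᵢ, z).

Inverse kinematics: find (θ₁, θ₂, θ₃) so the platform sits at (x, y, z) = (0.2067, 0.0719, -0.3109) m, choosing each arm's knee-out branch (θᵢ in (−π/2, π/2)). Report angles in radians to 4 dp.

θ₁ = -0.3490, θ₂ = 0.8724, θ₃ = 1.3090

rotate P by −φ1: (0.2067, 0.0719, -0.3109)
  A=-0.1367, B=-0.3109, C=(l²−L²−A²−y'²−z²)/(2L)=-0.0221
  γ=atan2(-0.3109,-0.1367)=-1.9850;  ψ=arccos(-0.0652)=1.6361;  θ1=γ+ψ≈-0.3490
rotate P by −φ2: (-0.0411, -0.2150, -0.3109)
  e−x'=0.1111;  (l²−L²−(e−x')²−y'²−z²)/2L = -0.1667
  γ=atan2(-0.3109,0.1111)=-1.2276;  ψ=arccos(-0.5049)=2.1000;  θ2=γ+ψ≈0.8724
rotate P by −φ3: (-0.1656, 0.1431, -0.3109)
  A=0.2356, B=-0.3109, C=(l²−L²−A²−y'²−z²)/(2L)=-0.2393
  √(A²+B²)=0.3901;  θ3 = -0.9223+2.2313 ≈ 1.3090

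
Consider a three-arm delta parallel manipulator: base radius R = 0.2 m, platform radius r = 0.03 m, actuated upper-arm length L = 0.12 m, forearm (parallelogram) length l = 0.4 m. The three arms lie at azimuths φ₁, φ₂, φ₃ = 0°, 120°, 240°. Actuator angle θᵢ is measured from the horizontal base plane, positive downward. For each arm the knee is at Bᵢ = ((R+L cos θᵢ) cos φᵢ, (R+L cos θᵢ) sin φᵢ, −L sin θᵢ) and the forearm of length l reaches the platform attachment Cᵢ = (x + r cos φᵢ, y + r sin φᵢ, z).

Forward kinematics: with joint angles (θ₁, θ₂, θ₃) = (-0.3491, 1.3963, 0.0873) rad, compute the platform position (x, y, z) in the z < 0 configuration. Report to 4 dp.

centre 1 = (0.2828·cos0.0°, 0.2828·sin0.0°, 0.0410) = (0.2828, 0.0000, 0.0410)
arm 2 at φ=120.0°: ρ2 = 0.1908;  centre 2 = (-0.0954, 0.1653, -0.1182)
centre 3 = (0.2895·cos240.0°, 0.2895·sin240.0°, -0.0105) = (-0.1448, -0.2508, -0.0105)
eliminate P² terms by subtracting sphere 1 from 2 and 3
plane₁₂: -0.7564x+0.3305y+-0.3184z = -0.0313
det = 0.6619;  x = 0.0225+-0.2927z,  y = -0.0430+0.2936z
sphere 1 gives Az²+Bz+C=0 with A=1.1719, B=0.0450, C=-0.0887;  B²−4AC=0.4180;  roots -0.2950, 0.2567;  negative root z = -0.2950
x = 0.1089, y = -0.1296

(0.1089, -0.1296, -0.2950)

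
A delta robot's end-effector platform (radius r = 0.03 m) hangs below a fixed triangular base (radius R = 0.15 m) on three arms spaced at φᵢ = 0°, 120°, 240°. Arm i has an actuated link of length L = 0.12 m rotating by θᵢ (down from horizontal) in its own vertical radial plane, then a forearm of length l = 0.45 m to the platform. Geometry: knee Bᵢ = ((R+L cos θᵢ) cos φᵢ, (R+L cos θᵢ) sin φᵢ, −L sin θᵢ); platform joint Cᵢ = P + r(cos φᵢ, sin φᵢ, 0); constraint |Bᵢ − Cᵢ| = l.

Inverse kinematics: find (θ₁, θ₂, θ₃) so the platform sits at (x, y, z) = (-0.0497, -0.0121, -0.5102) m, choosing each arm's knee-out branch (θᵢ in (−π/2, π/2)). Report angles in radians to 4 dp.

θ₁ = 1.2219, θ₂ = 0.9600, θ₃ = 0.8727

φ1=0.0° → target in arm frame (-0.0497, -0.0121)
  e−x'=0.1697;  (l²−L²−(e−x')²−y'²−z²)/2L = -0.4215
  θ1 = atan2(B,A) + arccos(C/0.5377) = 1.2219
φ2=120.0° → target in arm frame (0.0144, 0.0491)
  A=0.1056, B=-0.5102, C=(l²−L²−A²−y'²−z²)/(2L)=-0.3574
  θ2 = atan2(B,A) + arccos(C/0.5210) = 0.9600
arm 3 (φ=240.0°): x'=0.0353, y'=-0.0370
  e−x'=0.0847;  (l²−L²−(e−x')²−y'²−z²)/2L = -0.3364
  θ3 = atan2(B,A) + arccos(C/0.5172) = 0.8727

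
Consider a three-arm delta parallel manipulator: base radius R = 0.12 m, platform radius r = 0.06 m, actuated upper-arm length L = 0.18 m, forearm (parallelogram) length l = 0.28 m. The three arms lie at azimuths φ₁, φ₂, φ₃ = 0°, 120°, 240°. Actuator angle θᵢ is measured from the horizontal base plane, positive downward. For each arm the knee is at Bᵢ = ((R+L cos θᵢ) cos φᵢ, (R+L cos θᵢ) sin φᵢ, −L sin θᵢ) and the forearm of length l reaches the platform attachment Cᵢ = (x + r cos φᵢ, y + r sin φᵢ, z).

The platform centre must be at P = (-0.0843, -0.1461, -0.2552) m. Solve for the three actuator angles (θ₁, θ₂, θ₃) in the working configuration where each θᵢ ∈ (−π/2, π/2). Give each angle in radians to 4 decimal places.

φ1=0.0° → target in arm frame (-0.0843, -0.1461)
  A=0.1443, B=-0.2552, C=(l²−L²−A²−y'²−z²)/(2L)=-0.1703
  γ=atan2(-0.2552,0.1443)=-1.0562;  ψ=arccos(-0.5808)=2.1905;  θ1=γ+ψ≈1.1343
φ2=120.0° → target in arm frame (-0.0844, 0.1461)
  A=0.1444, B=-0.2552, C=(l²−L²−A²−y'²−z²)/(2L)=-0.1703
  √(A²+B²)=0.2932;  θ2 = -1.0560+2.1905 ≈ 1.1345
φ3=240.0° → target in arm frame (0.1687, 0.0000)
  e−x'=-0.1087;  (l²−L²−(e−x')²−y'²−z²)/2L = -0.0859
  θ3 = atan2(B,A) + arccos(C/0.2774) = -0.0876

θ₁ = 1.1343, θ₂ = 1.1345, θ₃ = -0.0876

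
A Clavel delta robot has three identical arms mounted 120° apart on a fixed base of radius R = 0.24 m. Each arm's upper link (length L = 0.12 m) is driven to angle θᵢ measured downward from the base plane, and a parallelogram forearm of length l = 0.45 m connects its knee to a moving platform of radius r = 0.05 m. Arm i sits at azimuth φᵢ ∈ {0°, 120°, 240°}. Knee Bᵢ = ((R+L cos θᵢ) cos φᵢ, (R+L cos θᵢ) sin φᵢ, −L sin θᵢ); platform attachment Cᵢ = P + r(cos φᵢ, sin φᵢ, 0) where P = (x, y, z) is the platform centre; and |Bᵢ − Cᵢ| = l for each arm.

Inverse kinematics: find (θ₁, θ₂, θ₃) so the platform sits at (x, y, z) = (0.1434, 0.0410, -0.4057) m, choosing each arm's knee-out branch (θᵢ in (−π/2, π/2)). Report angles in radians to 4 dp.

θ₁ = -0.0876, θ₂ = 0.9596, θ₃ = 1.3089

arm 1 (φ=0.0°): x'=0.1434, y'=0.0410
  e−x'=0.0466;  (l²−L²−(e−x')²−y'²−z²)/2L = 0.0819
  θ1 = atan2(B,A) + arccos(C/0.4084) = -0.0876
φ2=120.0° → target in arm frame (-0.0362, -0.1447)
  A cos θ + B sin θ = C:  0.2262·cos θ + -0.4057·sin θ = -0.2025
  θ2 = atan2(B,A) + arccos(C/0.4645) = 0.9596
arm 3 (φ=240.0°): x'=-0.1072, y'=0.1037
  A=0.2972, B=-0.4057, C=(l²−L²−A²−y'²−z²)/(2L)=-0.3149
  γ=atan2(-0.4057,0.2972)=-0.9385;  ψ=arccos(-0.6261)=2.2474;  θ3=γ+ψ≈1.3089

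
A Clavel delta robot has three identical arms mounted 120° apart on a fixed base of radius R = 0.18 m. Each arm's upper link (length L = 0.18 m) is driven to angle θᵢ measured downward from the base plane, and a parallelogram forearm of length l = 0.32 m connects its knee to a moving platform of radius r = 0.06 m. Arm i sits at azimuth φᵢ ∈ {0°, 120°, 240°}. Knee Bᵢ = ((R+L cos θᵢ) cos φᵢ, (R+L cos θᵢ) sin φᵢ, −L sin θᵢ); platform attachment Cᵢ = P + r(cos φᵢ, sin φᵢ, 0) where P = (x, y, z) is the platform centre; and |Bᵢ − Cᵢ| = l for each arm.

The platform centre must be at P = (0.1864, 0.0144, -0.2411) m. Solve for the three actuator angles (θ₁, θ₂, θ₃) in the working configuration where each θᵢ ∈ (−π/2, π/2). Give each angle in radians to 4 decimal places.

θ₁ = -0.3494, θ₂ = 1.2218, θ₃ = 1.3093

rotate P by −φ1: (0.1864, 0.0144, -0.2411)
  e−x'=-0.0664;  (l²−L²−(e−x')²−y'²−z²)/2L = 0.0202
  θ1 = atan2(B,A) + arccos(C/0.2501) = -0.3494
arm 2 (φ=120.0°): x'=-0.0807, y'=-0.1686
  e−x'=0.2007;  (l²−L²−(e−x')²−y'²−z²)/2L = -0.1579
  θ2 = atan2(B,A) + arccos(C/0.3137) = 1.2218
arm 3 (φ=240.0°): x'=-0.1057, y'=0.1542
  e−x'=0.2257;  (l²−L²−(e−x')²−y'²−z²)/2L = -0.1746
  γ=atan2(-0.2411,0.2257)=-0.8184;  ψ=arccos(-0.5286)=2.1277;  θ3=γ+ψ≈1.3093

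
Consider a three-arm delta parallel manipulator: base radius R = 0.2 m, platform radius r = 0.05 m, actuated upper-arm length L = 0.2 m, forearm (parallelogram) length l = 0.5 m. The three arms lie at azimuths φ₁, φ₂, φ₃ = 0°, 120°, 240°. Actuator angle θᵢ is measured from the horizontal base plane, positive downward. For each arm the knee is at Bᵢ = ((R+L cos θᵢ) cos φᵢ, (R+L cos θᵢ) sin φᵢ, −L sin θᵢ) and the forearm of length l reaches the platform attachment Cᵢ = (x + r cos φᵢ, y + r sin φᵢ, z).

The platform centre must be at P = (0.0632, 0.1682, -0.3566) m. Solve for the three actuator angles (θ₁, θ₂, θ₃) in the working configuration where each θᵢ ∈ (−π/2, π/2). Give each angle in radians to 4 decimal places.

θ₁ = -0.0872, θ₂ = -0.3489, θ₃ = 0.8727

arm 1 (φ=0.0°): x'=0.0632, y'=0.1682
  e−x'=0.0868;  (l²−L²−(e−x')²−y'²−z²)/2L = 0.1175
  θ1 = atan2(B,A) + arccos(C/0.3670) = -0.0872
rotate P by −φ2: (0.1141, -0.1388, -0.3566)
  A=0.0359, B=-0.3566, C=(l²−L²−A²−y'²−z²)/(2L)=0.1557
  θ2 = atan2(B,A) + arccos(C/0.3584) = -0.3489
φ3=240.0° → target in arm frame (-0.1773, -0.0294)
  A=0.3273, B=-0.3566, C=(l²−L²−A²−y'²−z²)/(2L)=-0.0628
  θ3 = atan2(B,A) + arccos(C/0.4840) = 0.8727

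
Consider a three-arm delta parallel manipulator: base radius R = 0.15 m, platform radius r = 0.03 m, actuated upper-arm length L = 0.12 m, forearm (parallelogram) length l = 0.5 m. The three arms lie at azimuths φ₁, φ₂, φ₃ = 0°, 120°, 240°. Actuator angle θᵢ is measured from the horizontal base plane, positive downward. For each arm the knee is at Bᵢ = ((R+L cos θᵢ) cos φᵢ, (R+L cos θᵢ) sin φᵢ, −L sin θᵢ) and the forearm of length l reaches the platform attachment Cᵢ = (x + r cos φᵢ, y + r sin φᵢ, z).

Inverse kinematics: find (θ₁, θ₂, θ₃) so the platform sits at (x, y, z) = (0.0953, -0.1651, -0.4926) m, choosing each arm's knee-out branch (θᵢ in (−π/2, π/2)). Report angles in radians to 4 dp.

θ₁ = 0.3496, θ₂ = 1.3969, θ₃ = 0.3495

arm 1 (φ=0.0°): x'=0.0953, y'=-0.1651
  A=0.0247, B=-0.4926, C=(l²−L²−A²−y'²−z²)/(2L)=-0.1455
  θ1 = atan2(B,A) + arccos(C/0.4932) = 0.3496
arm 2 (φ=120.0°): x'=-0.1906, y'=0.0000
  A=0.3106, B=-0.4926, C=(l²−L²−A²−y'²−z²)/(2L)=-0.4314
  γ=atan2(-0.4926,0.3106)=-1.0082;  ψ=arccos(-0.7408)=2.4051;  θ2=γ+ψ≈1.3969
φ3=240.0° → target in arm frame (0.0953, 0.1651)
  e−x'=0.0247;  (l²−L²−(e−x')²−y'²−z²)/2L = -0.1455
  θ3 = atan2(B,A) + arccos(C/0.4932) = 0.3495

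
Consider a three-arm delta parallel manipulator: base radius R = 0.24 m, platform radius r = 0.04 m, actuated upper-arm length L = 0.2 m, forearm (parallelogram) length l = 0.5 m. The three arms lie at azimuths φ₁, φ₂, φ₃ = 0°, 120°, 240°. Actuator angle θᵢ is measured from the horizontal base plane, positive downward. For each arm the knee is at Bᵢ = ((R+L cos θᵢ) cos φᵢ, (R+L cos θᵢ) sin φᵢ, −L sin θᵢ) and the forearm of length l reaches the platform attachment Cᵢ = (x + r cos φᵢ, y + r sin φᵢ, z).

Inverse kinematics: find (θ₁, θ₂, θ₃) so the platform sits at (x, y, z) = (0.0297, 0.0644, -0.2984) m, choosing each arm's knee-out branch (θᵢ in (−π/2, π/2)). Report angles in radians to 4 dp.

rotate P by −φ1: (0.0297, 0.0644, -0.2984)
  e−x'=0.1703;  (l²−L²−(e−x')²−y'²−z²)/2L = 0.2195
  √(A²+B²)=0.3436;  θ1 = -1.0522+0.8777 ≈ -0.1745
φ2=120.0° → target in arm frame (0.0409, -0.0579)
  A cos θ + B sin θ = C:  0.1591·cos θ + -0.2984·sin θ = 0.2307
  √(A²+B²)=0.3382;  θ2 = -1.0810+0.8198 ≈ -0.2612
φ3=240.0° → target in arm frame (-0.0706, -0.0065)
  e−x'=0.2706;  (l²−L²−(e−x')²−y'²−z²)/2L = 0.1192
  γ=atan2(-0.2984,0.2706)=-0.8342;  ψ=arccos(0.2959)=1.2704;  θ3=γ+ψ≈0.4362

θ₁ = -0.1745, θ₂ = -0.2612, θ₃ = 0.4362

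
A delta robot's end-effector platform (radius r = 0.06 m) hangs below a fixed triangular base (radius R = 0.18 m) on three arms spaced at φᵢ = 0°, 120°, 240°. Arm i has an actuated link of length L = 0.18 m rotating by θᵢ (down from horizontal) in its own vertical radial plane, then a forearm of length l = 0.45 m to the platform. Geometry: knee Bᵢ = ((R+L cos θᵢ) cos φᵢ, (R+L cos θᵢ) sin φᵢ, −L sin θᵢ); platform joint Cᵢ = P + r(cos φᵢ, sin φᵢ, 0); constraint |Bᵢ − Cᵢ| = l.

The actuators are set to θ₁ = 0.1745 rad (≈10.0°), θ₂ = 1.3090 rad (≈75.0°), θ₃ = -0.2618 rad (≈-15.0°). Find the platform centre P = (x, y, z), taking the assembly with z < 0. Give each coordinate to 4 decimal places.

(0.0785, -0.2402, -0.3426)

φ1=0.0°: virtual centre (0.2973, 0.0000, -0.0313), radius l
S2 = (0.1666·cos120.0°, 0.1666·sin120.0°, -0.1739) = (-0.0833, 0.1443, -0.1739)
φ3=240.0°: virtual centre (-0.1469, -0.2545, 0.0466), radius l
eliminate P² terms by subtracting sphere 1 from 2 and 3
plane₁₂: -0.7611x+0.2885y+-0.2852z = -0.0314
det = 0.6437;  x = 0.0252+-0.1557z,  y = -0.0423+0.5777z
quadratic in z: (1.3580)z²+(0.0984)z+(-0.1257)=0, √Δ=0.8321 → z ∈ {-0.3426, 0.2702}; z = -0.3426 (taking z<0)
x = 0.0785, y = -0.2402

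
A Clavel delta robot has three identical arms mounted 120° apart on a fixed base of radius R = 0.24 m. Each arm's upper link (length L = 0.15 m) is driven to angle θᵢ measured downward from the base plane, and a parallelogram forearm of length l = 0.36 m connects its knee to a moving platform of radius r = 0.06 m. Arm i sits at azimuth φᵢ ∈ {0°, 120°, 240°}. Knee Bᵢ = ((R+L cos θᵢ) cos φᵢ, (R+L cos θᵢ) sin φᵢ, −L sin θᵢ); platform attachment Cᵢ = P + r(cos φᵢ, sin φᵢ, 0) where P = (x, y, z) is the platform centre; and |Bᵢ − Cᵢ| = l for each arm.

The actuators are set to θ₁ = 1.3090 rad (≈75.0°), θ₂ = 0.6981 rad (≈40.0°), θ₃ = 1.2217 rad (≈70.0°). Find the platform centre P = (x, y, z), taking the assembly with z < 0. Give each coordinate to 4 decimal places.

(-0.0466, 0.0591, -0.3808)

arm 1 at φ=0.0°: e+L cos θ1 = 0.2188;  centre 1 = (0.2188, 0.0000, -0.1449)
φ2=120.0°: virtual centre (-0.1475, 0.2554, -0.0964), radius l
centre 3 = (0.2313·cos240.0°, 0.2313·sin240.0°, -0.1410) = (-0.1157, -0.2003, -0.1410)
subtract pairs → two planes through P
plane₁₂: -0.7326x+0.5108y+0.0969z = 0.0274
Cramer: x(z) = -0.0209+0.0675z;  y(z) = 0.0237-0.0930z
into |P−centre ₁|² = l²: 1.0132z² + 0.2530z + -0.0506 = 0;  Δ = 0.2690;  z = -0.3808 or 0.1311 → z<0 root = -0.3808
x = -0.0466, y = 0.0591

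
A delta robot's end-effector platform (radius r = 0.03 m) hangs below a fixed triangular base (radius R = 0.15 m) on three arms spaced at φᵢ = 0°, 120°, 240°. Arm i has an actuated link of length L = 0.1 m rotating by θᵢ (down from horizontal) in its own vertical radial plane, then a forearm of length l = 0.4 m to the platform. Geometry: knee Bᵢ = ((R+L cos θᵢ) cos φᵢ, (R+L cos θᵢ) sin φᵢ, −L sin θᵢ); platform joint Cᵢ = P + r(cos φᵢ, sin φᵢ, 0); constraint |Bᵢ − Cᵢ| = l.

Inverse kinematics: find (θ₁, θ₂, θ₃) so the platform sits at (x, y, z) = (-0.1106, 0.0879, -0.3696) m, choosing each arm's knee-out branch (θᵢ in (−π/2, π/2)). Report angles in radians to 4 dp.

rotate P by −φ1: (-0.1106, 0.0879, -0.3696)
  e−x'=0.2306;  (l²−L²−(e−x')²−y'²−z²)/2L = -0.2375
  √(A²+B²)=0.4356;  θ1 = -1.0130+2.1475 ≈ 1.1345
φ2=120.0° → target in arm frame (0.1314, 0.0518)
  A=-0.0114, B=-0.3696, C=(l²−L²−A²−y'²−z²)/(2L)=0.0529
  √(A²+B²)=0.3698;  θ2 = -1.6017+1.4273 ≈ -0.1744
arm 3 (φ=240.0°): x'=-0.0208, y'=-0.1397
  A=0.1408, B=-0.3696, C=(l²−L²−A²−y'²−z²)/(2L)=-0.1298
  γ=atan2(-0.3696,0.1408)=-1.2068;  ψ=arccos(-0.3282)=1.9052;  θ3=γ+ψ≈0.6984

θ₁ = 1.1345, θ₂ = -0.1744, θ₃ = 0.6984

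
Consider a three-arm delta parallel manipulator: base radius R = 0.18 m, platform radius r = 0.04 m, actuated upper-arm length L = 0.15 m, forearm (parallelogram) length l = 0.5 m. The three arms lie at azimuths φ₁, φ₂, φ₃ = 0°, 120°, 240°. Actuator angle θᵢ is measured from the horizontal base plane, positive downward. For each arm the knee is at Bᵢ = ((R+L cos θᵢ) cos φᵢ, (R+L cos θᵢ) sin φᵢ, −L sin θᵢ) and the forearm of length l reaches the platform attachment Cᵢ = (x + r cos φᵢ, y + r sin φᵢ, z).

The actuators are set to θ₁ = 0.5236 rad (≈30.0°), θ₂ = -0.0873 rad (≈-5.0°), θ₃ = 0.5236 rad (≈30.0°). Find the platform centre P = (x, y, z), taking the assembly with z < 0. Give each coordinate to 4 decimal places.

(-0.0499, 0.0864, -0.4495)

φ1=0.0°: virtual centre (0.2699, 0.0000, -0.0750), radius l
S2 = (0.2894·cos120.0°, 0.2894·sin120.0°, 0.0131) = (-0.1447, 0.2507, 0.0131)
arm 3 at φ=240.0°: (R−r)+L cos θ3 = 0.2699;  S3 = (-0.1350, -0.2337, -0.0750)
eliminate P² terms by subtracting sphere 1 from 2 and 3
linear system: -0.8292x+0.5013y = 0.0055−0.1762z; -0.8097x+-0.4675y = 0.0000−0.0000z
det = 0.7936;  x = -0.0032+0.1038z,  y = 0.0056+-0.1797z
into |P−S₁|² = l²: 1.0431z² + 0.0913z + -0.1697 = 0;  Δ = 0.7166;  z = -0.4495 or 0.3620 → z<0 root = -0.4495
x = -0.0499, y = 0.0864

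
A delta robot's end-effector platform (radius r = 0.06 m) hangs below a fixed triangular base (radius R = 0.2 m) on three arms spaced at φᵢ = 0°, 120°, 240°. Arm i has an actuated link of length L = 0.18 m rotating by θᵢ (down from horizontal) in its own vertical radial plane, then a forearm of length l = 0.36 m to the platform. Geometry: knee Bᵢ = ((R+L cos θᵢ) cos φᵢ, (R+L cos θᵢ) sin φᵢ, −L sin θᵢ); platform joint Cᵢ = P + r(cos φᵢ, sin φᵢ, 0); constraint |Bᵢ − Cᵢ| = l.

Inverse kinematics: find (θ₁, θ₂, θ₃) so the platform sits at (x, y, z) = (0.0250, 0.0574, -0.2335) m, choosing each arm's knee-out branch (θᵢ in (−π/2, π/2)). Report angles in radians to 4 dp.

θ₁ = 0.1747, θ₂ = 0.0868, θ₃ = 0.6981

φ1=0.0° → target in arm frame (0.0250, 0.0574)
  A=0.1150, B=-0.2335, C=(l²−L²−A²−y'²−z²)/(2L)=0.0727
  √(A²+B²)=0.2603;  θ1 = -1.1132+1.2879 ≈ 0.1747
φ2=120.0° → target in arm frame (0.0372, -0.0504)
  A cos θ + B sin θ = C:  0.1028·cos θ + -0.2335·sin θ = 0.0822
  √(A²+B²)=0.2551;  θ2 = -1.1561+1.2429 ≈ 0.0868
rotate P by −φ3: (-0.0622, -0.0070, -0.2335)
  A=0.2022, B=-0.2335, C=(l²−L²−A²−y'²−z²)/(2L)=0.0048
  √(A²+B²)=0.3089;  θ3 = -0.8571+1.5552 ≈ 0.6981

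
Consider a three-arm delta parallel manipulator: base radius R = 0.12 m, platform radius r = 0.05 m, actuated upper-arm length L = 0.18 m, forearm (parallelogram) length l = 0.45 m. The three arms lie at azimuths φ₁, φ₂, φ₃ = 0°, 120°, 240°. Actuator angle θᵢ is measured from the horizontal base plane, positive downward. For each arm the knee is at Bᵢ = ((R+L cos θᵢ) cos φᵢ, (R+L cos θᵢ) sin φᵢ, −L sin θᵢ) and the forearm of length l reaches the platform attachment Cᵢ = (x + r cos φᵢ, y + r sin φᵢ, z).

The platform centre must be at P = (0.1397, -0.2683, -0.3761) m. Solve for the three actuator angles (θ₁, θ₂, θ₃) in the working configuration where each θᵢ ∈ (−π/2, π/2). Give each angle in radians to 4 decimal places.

rotate P by −φ1: (0.1397, -0.2683, -0.3761)
  A cos θ + B sin θ = C:  -0.0697·cos θ + -0.3761·sin θ = -0.1339
  γ=atan2(-0.3761,-0.0697)=-1.7540;  ψ=arccos(-0.3500)=1.9284;  θ1=γ+ψ≈0.1743
rotate P by −φ2: (-0.3022, 0.0132, -0.3761)
  A cos θ + B sin θ = C:  0.3722·cos θ + -0.3761·sin θ = -0.3057
  γ=atan2(-0.3761,0.3722)=-0.7906;  ψ=arccos(-0.5778)=2.1868;  θ2=γ+ψ≈1.3962
rotate P by −φ3: (0.1625, 0.2551, -0.3761)
  e−x'=-0.0925;  (l²−L²−(e−x')²−y'²−z²)/2L = -0.1250
  √(A²+B²)=0.3873;  θ3 = -1.8120+1.8994 ≈ 0.0875

θ₁ = 0.1743, θ₂ = 1.3962, θ₃ = 0.0875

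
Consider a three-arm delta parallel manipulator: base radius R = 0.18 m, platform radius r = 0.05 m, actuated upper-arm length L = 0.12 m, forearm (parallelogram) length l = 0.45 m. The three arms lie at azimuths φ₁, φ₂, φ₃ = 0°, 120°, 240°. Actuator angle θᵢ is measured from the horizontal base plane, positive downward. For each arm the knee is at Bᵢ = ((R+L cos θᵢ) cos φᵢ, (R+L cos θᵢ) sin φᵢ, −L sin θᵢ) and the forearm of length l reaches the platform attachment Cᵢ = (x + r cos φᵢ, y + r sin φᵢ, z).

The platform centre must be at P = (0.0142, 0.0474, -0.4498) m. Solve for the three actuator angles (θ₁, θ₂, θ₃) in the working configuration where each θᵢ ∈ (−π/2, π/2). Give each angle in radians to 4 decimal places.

θ₁ = 0.5233, θ₂ = 0.4364, θ₃ = 0.7853

φ1=0.0° → target in arm frame (0.0142, 0.0474)
  A=0.1158, B=-0.4498, C=(l²−L²−A²−y'²−z²)/(2L)=-0.1245
  γ=atan2(-0.4498,0.1158)=-1.3188;  ψ=arccos(-0.2680)=1.8421;  θ1=γ+ψ≈0.5233
rotate P by −φ2: (0.0339, -0.0360, -0.4498)
  A=0.0961, B=-0.4498, C=(l²−L²−A²−y'²−z²)/(2L)=-0.1031
  √(A²+B²)=0.4599;  θ2 = -1.3604+1.7969 ≈ 0.4364
arm 3 (φ=240.0°): x'=-0.0481, y'=-0.0114
  e−x'=0.1781;  (l²−L²−(e−x')²−y'²−z²)/2L = -0.1920
  √(A²+B²)=0.4838;  θ3 = -1.1937+1.9790 ≈ 0.7853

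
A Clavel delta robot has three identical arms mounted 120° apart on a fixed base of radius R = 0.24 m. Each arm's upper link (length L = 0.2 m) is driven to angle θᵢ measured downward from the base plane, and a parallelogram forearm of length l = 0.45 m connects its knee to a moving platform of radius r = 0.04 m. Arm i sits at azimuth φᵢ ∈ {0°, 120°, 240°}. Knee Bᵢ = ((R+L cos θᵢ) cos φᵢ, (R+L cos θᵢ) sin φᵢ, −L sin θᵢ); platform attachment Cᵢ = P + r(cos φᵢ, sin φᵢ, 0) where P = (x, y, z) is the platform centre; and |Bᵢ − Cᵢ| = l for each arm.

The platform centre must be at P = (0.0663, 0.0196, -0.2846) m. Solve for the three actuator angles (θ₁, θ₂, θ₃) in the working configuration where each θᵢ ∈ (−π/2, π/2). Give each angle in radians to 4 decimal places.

rotate P by −φ1: (0.0663, 0.0196, -0.2846)
  A=0.1337, B=-0.2846, C=(l²−L²−A²−y'²−z²)/(2L)=0.1581
  γ=atan2(-0.2846,0.1337)=-1.1316;  ψ=arccos(0.5028)=1.0439;  θ1=γ+ψ≈-0.0877
rotate P by −φ2: (-0.0162, -0.0672, -0.2846)
  A=0.2162, B=-0.2846, C=(l²−L²−A²−y'²−z²)/(2L)=0.0756
  θ2 = atan2(B,A) + arccos(C/0.3574) = 0.4364
rotate P by −φ3: (-0.0501, 0.0476, -0.2846)
  e−x'=0.2501;  (l²−L²−(e−x')²−y'²−z²)/2L = 0.0417
  γ=atan2(-0.2846,0.2501)=-0.8498;  ψ=arccos(0.1100)=1.4606;  θ3=γ+ψ≈0.6108

θ₁ = -0.0877, θ₂ = 0.4364, θ₃ = 0.6108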